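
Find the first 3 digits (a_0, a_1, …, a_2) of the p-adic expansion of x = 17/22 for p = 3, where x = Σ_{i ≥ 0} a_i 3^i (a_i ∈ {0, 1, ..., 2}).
(a_0, …, a_2) = (2, 0, 0)

v_3(17/22) = 0 (numerator and denominator both coprime to 3), so x ∈ ℤ_3^×. Compute digits iteratively via a_i = x_i mod 3, x_{i+1} = (x_i − a_i)/3, with x_0 = x:
  x_0 = 17/22;  a_0 = 2;  x_1 = (x_0 − 2)/3 = -9/22
  x_1 = -9/22;  a_1 = 0;  x_2 = (x_1 − 0)/3 = -3/22
  x_2 = -3/22;  a_2 = 0;  x_3 = (x_2 − 0)/3 = -1/22
Digits: (2, 0, 0).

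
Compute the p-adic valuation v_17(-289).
v_17(-289) = 2

v_17(n) is the largest exponent k such that 17^k divides n. Factor out: -289 = -17^2 · 1. (Sign doesn't affect v_p.) So v_17(-289) = 2.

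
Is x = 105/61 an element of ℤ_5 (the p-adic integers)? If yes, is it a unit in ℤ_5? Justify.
x ∈ ℤ_5 but not a unit; v_5(x) = 1 > 0

ℤ_5 = {x ∈ ℚ_5 : v_5(x) ≥ 0} and ℤ_5^× = {x ∈ ℤ_5 : v_5(x) = 0}. Here v_5(105/61) = v_5(num) − v_5(den) = 1; compare against these criteria.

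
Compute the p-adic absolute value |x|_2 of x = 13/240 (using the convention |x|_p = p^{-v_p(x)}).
|13/240|_2 = 16

Step 1 — compute v_2(x) by factoring powers of 2 out of the numerator and denominator: v_2(13/240) = -4. Step 2 — apply |x|_p = p^{-v_p(x)} = 2^{4} = 16.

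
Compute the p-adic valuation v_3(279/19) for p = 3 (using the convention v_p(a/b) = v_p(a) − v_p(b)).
v_3(279/19) = 2

Factor powers of 3 from the numerator and denominator of the reduced fraction: 279 = 3^2 · 31 and 19 = 3^0 · 19. Apply v_p(a/b) = v_p(a) − v_p(b): v_3(279/19) = 2 − 0 = 2.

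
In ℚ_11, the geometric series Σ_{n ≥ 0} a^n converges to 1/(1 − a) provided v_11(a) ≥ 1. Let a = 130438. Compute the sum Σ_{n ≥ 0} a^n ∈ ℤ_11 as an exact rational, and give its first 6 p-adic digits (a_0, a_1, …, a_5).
Σ a^n = 1/(1 − a) = -1/130437;  first 6 digits = (1, 0, 0, 10, 8, 0)

v_11(a) = 3 ≥ 1, so the series converges in ℤ_11 to 1/(1 − a) = 1/(1 − 130438) = -1/130437. Expand this rational in ℤ_11: compute digits iteratively via d_i = x_i mod 11, x_{i+1} = (x_i − d_i)/11. The first 6 digits are (1, 0, 0, 10, 8, 0).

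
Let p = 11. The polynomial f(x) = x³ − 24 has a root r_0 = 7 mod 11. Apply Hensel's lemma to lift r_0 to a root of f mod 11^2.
r_1 = 18 (mod 121)

Hensel: r_{i+1} = r_i − f(r_i)/f′(r_i) mod 11^{i+2}, where f′(x) = 3x². Iterate:
  r_0 = 7 (mod 11)
  r_1 = 18 (mod 121)
Final: r = 18 with f(r) ≡ 0 mod 11^2.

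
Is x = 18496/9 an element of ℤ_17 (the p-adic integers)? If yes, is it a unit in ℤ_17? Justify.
x ∈ ℤ_17 but not a unit; v_17(x) = 2 > 0

ℤ_17 = {x ∈ ℚ_17 : v_17(x) ≥ 0} and ℤ_17^× = {x ∈ ℤ_17 : v_17(x) = 0}. Here v_17(18496/9) = v_17(num) − v_17(den) = 2; compare against these criteria.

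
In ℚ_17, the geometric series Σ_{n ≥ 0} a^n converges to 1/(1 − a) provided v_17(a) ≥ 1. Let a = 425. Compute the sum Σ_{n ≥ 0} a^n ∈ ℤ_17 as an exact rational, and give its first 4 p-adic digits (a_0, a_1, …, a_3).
Σ a^n = 1/(1 − a) = -1/424;  first 4 digits = (1, 8, 14, 4)

v_17(a) = 1 ≥ 1, so the series converges in ℤ_17 to 1/(1 − a) = 1/(1 − 425) = -1/424. Expand this rational in ℤ_17: compute digits iteratively via d_i = x_i mod 17, x_{i+1} = (x_i − d_i)/17. The first 4 digits are (1, 8, 14, 4).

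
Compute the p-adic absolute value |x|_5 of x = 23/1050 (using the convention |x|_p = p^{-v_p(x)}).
|23/1050|_5 = 25

Step 1 — compute v_5(x) by factoring powers of 5 out of the numerator and denominator: v_5(23/1050) = -2. Step 2 — apply |x|_p = p^{-v_p(x)} = 5^{2} = 25.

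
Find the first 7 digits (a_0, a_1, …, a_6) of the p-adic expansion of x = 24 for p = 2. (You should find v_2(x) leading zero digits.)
(a_0, …, a_6) = (0, 0, 0, 1, 1, 0, 0)

v_2(24) = 3, so a_0 = ... = a_2 = 0. Factor out: x = 2^3 · u with u = 3 a unit in ℤ_2. Expand u iteratively via a_{v+i} = u_i mod 2, u_{i+1} = (u_i − a_{v+i})/2:
  u_0 = 3;  a_3 = 1;  u_1 = (u_0 − 1)/2 = 1
  u_1 = 1;  a_4 = 1;  u_2 = (u_1 − 1)/2 = 0
  u_2 = 0;  a_5 = 0;  u_3 = (u_2 − 0)/2 = 0
  u_3 = 0;  a_6 = 0;  u_4 = (u_3 − 0)/2 = 0
Digits: (0, 0, 0, 1, 1, 0, 0).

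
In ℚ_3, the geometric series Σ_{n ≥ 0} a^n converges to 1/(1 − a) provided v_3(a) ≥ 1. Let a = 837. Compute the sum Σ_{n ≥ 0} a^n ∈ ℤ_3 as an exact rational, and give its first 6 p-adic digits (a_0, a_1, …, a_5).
Σ a^n = 1/(1 − a) = -1/836;  first 6 digits = (1, 0, 0, 1, 1, 0)

v_3(a) = 3 ≥ 1, so the series converges in ℤ_3 to 1/(1 − a) = 1/(1 − 837) = -1/836. Expand this rational in ℤ_3: compute digits iteratively via d_i = x_i mod 3, x_{i+1} = (x_i − d_i)/3. The first 6 digits are (1, 0, 0, 1, 1, 0).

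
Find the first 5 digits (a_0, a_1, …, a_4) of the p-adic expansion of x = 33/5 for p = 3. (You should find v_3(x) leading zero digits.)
(a_0, …, a_4) = (0, 1, 1, 1, 2)

v_3(33/5) = 1, so a_0 = ... = a_0 = 0. Factor out: x = 3^1 · u with u = 11/5 a unit in ℤ_3. Expand u iteratively via a_{v+i} = u_i mod 3, u_{i+1} = (u_i − a_{v+i})/3:
  u_0 = 11/5;  a_1 = 1;  u_1 = (u_0 − 1)/3 = 2/5
  u_1 = 2/5;  a_2 = 1;  u_2 = (u_1 − 1)/3 = -1/5
  u_2 = -1/5;  a_3 = 1;  u_3 = (u_2 − 1)/3 = -2/5
  u_3 = -2/5;  a_4 = 2;  u_4 = (u_3 − 2)/3 = -4/5
Digits: (0, 1, 1, 1, 2).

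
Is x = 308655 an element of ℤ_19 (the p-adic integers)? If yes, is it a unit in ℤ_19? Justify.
x ∈ ℤ_19 but not a unit; v_19(x) = 3 > 0

ℤ_19 = {x ∈ ℚ_19 : v_19(x) ≥ 0} and ℤ_19^× = {x ∈ ℤ_19 : v_19(x) = 0}. Here v_19(308655) = v_19(num) − v_19(den) = 3; compare against these criteria.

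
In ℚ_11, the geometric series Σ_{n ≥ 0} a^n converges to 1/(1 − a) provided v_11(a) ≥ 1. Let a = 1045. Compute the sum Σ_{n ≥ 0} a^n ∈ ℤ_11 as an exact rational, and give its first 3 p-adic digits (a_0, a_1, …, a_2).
Σ a^n = 1/(1 − a) = -1/1044;  first 3 digits = (1, 7, 2)

v_11(a) = 1 ≥ 1, so the series converges in ℤ_11 to 1/(1 − a) = 1/(1 − 1045) = -1/1044. Expand this rational in ℤ_11: compute digits iteratively via d_i = x_i mod 11, x_{i+1} = (x_i − d_i)/11. The first 3 digits are (1, 7, 2).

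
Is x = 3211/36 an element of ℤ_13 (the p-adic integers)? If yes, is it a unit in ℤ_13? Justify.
x ∈ ℤ_13 but not a unit; v_13(x) = 2 > 0

ℤ_13 = {x ∈ ℚ_13 : v_13(x) ≥ 0} and ℤ_13^× = {x ∈ ℤ_13 : v_13(x) = 0}. Here v_13(3211/36) = v_13(num) − v_13(den) = 2; compare against these criteria.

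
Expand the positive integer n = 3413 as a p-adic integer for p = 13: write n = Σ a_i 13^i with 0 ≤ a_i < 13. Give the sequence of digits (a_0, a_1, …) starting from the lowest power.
(a_0, a_1, …) = (7, 2, 7, 1)

Repeated division by 13 gives the digits low-to-high: 3413 = 7 + 2·13^1 + 7·13^2 + 1·13^3. Digit sequence: (7, 2, 7, 1).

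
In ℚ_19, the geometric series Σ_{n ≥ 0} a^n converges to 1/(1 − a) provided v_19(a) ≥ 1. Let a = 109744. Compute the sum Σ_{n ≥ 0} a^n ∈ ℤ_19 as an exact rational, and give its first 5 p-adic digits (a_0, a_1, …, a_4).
Σ a^n = 1/(1 − a) = -1/109743;  first 5 digits = (1, 0, 0, 16, 0)

v_19(a) = 3 ≥ 1, so the series converges in ℤ_19 to 1/(1 − a) = 1/(1 − 109744) = -1/109743. Expand this rational in ℤ_19: compute digits iteratively via d_i = x_i mod 19, x_{i+1} = (x_i − d_i)/19. The first 5 digits are (1, 0, 0, 16, 0).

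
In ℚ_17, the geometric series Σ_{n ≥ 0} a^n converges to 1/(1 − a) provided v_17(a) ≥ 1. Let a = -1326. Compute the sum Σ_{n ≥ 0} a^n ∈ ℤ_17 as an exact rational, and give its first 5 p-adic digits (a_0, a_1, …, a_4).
Σ a^n = 1/(1 − a) = 1/1327;  first 5 digits = (1, 7, 10, 3, 7)

v_17(a) = 1 ≥ 1, so the series converges in ℤ_17 to 1/(1 − a) = 1/(1 − (-1326)) = 1/1327. Expand this rational in ℤ_17: compute digits iteratively via d_i = x_i mod 17, x_{i+1} = (x_i − d_i)/17. The first 5 digits are (1, 7, 10, 3, 7).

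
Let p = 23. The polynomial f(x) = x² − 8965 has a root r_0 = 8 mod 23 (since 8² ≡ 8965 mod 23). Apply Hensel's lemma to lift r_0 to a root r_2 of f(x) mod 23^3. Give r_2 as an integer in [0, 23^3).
r_2 = 6218 (mod 12167)

Hensel's recurrence: r_{i+1} = r_i − f(r_i)·(f′(r_i))^{-1} mod 23^{i+2}, with f′(x) = 2x. Iterate:
  r_0 = 8 (mod 23)
  r_1 = 399 (mod 529)
  r_2 = 6218 (mod 12167)
Final: r_2 = 6218, and one checks f(r_2) ≡ 0 mod 23^3.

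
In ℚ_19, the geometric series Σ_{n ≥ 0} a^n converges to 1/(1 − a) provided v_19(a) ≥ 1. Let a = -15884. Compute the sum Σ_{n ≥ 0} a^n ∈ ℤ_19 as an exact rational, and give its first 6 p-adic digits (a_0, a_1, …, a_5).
Σ a^n = 1/(1 − a) = 1/15885;  first 6 digits = (1, 0, 13, 16, 16, 6)

v_19(a) = 2 ≥ 1, so the series converges in ℤ_19 to 1/(1 − a) = 1/(1 − (-15884)) = 1/15885. Expand this rational in ℤ_19: compute digits iteratively via d_i = x_i mod 19, x_{i+1} = (x_i − d_i)/19. The first 6 digits are (1, 0, 13, 16, 16, 6).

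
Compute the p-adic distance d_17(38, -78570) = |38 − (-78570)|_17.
d_17(38, -78570) = 1/4913

Step 1 — x − y = 38 − (-78570) = 78608. Step 2 — v_17(78608) = 3 (factor: 78608 = (17^3 · 16); the sign does not affect v_p). Step 3 — |x − y|_17 = 17^{-3} = 1/4913.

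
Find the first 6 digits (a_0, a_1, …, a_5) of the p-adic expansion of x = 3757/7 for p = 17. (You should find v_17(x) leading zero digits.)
(a_0, …, a_5) = (0, 0, 14, 9, 14, 4)

v_17(3757/7) = 2, so a_0 = ... = a_1 = 0. Factor out: x = 17^2 · u with u = 13/7 a unit in ℤ_17. Expand u iteratively via a_{v+i} = u_i mod 17, u_{i+1} = (u_i − a_{v+i})/17:
  u_0 = 13/7;  a_2 = 14;  u_1 = (u_0 − 14)/17 = -5/7
  u_1 = -5/7;  a_3 = 9;  u_2 = (u_1 − 9)/17 = -4/7
  u_2 = -4/7;  a_4 = 14;  u_3 = (u_2 − 14)/17 = -6/7
  u_3 = -6/7;  a_5 = 4;  u_4 = (u_3 − 4)/17 = -2/7
Digits: (0, 0, 14, 9, 14, 4).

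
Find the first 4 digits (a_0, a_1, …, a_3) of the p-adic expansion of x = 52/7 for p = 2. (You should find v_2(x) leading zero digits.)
(a_0, …, a_3) = (0, 0, 1, 1)

v_2(52/7) = 2, so a_0 = ... = a_1 = 0. Factor out: x = 2^2 · u with u = 13/7 a unit in ℤ_2. Expand u iteratively via a_{v+i} = u_i mod 2, u_{i+1} = (u_i − a_{v+i})/2:
  u_0 = 13/7;  a_2 = 1;  u_1 = (u_0 − 1)/2 = 3/7
  u_1 = 3/7;  a_3 = 1;  u_2 = (u_1 − 1)/2 = -2/7
Digits: (0, 0, 1, 1).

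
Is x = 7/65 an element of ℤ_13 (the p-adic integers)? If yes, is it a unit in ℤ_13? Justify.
x ∉ ℤ_13 (v_13(x) = -1 < 0)

ℤ_13 = {x ∈ ℚ_13 : v_13(x) ≥ 0} and ℤ_13^× = {x ∈ ℤ_13 : v_13(x) = 0}. Here v_13(7/65) = v_13(num) − v_13(den) = -1; compare against these criteria.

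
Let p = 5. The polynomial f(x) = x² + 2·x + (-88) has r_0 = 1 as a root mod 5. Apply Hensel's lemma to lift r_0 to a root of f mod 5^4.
r_3 = 341 (mod 625)

Hensel: r_{i+1} = r_i − f(r_i)·(f′(r_i))^{-1} mod 5^{i+2}, f′(x) = 2x + 2. Iterate:
  r_0 = 1 (mod 5)
  r_1 = 16 (mod 25)
  r_2 = 91 (mod 125)
  r_3 = 341 (mod 625)
Final: r = 341 satisfies f(r) ≡ 0 mod 5^4.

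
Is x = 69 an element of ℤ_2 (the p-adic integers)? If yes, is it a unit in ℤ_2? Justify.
x ∈ ℤ_2^× (unit); v_2(x) = 0

ℤ_2 = {x ∈ ℚ_2 : v_2(x) ≥ 0} and ℤ_2^× = {x ∈ ℤ_2 : v_2(x) = 0}. Here v_2(69) = v_2(num) − v_2(den) = 0; compare against these criteria.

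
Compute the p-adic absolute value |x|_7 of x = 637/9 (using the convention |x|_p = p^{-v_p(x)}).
|637/9|_7 = 1/49

Step 1 — compute v_7(x) by factoring powers of 7 out of the numerator and denominator: v_7(637/9) = 2. Step 2 — apply |x|_p = p^{-v_p(x)} = 7^{-2} = 1/49.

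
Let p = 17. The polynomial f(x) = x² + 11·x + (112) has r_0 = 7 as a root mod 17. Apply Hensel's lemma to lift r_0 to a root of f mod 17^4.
r_3 = 1350 (mod 83521)

Hensel: r_{i+1} = r_i − f(r_i)·(f′(r_i))^{-1} mod 17^{i+2}, f′(x) = 2x + 11. Iterate:
  r_0 = 7 (mod 17)
  r_1 = 194 (mod 289)
  r_2 = 1350 (mod 4913)
  r_3 = 1350 (mod 83521)
Final: r = 1350 satisfies f(r) ≡ 0 mod 17^4.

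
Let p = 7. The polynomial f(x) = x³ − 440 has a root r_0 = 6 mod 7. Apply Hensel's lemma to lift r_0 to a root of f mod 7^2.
r_1 = 48 (mod 49)

Hensel: r_{i+1} = r_i − f(r_i)/f′(r_i) mod 7^{i+2}, where f′(x) = 3x². Iterate:
  r_0 = 6 (mod 7)
  r_1 = 48 (mod 49)
Final: r = 48 with f(r) ≡ 0 mod 7^2.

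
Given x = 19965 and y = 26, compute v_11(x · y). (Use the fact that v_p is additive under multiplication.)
v_11(519090) = 3

v_p(x) = 3 (factor: 19965 = 11^3 · 15); v_p(y) = 0 (factor: 26 = 11^0 · 26). Additivity: v_p(xy) = v_p(x) + v_p(y) = 3 + 0 = 3. (Direct check: xy = 519090 = 11^3 · (390).)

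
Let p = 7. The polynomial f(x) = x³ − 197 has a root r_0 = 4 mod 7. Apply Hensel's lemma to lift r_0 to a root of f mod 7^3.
r_2 = 165 (mod 343)

Hensel: r_{i+1} = r_i − f(r_i)/f′(r_i) mod 7^{i+2}, where f′(x) = 3x². Iterate:
  r_0 = 4 (mod 7)
  r_1 = 18 (mod 49)
  r_2 = 165 (mod 343)
Final: r = 165 with f(r) ≡ 0 mod 7^3.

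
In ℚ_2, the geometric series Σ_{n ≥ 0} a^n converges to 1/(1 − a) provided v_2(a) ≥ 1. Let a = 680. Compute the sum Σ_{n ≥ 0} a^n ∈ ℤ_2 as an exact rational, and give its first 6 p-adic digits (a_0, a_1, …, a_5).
Σ a^n = 1/(1 − a) = -1/679;  first 6 digits = (1, 0, 0, 1, 0, 1)

v_2(a) = 3 ≥ 1, so the series converges in ℤ_2 to 1/(1 − a) = 1/(1 − 680) = -1/679. Expand this rational in ℤ_2: compute digits iteratively via d_i = x_i mod 2, x_{i+1} = (x_i − d_i)/2. The first 6 digits are (1, 0, 0, 1, 0, 1).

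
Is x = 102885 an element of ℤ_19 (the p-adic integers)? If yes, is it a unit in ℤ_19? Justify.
x ∈ ℤ_19 but not a unit; v_19(x) = 3 > 0

ℤ_19 = {x ∈ ℚ_19 : v_19(x) ≥ 0} and ℤ_19^× = {x ∈ ℤ_19 : v_19(x) = 0}. Here v_19(102885) = v_19(num) − v_19(den) = 3; compare against these criteria.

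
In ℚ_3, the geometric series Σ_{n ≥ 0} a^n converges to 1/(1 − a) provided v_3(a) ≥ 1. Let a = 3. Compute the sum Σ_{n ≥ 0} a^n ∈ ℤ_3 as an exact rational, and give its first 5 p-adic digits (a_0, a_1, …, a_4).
Σ a^n = 1/(1 − a) = -1/2;  first 5 digits = (1, 1, 1, 1, 1)

v_3(a) = 1 ≥ 1, so the series converges in ℤ_3 to 1/(1 − a) = 1/(1 − 3) = -1/2. Expand this rational in ℤ_3: compute digits iteratively via d_i = x_i mod 3, x_{i+1} = (x_i − d_i)/3. The first 5 digits are (1, 1, 1, 1, 1).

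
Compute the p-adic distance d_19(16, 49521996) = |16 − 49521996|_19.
d_19(16, 49521996) = 1/2476099

Step 1 — x − y = 16 − 49521996 = -49521980. Step 2 — v_19(-49521980) = 5 (factor: -49521980 = −(19^5 · 20); the sign does not affect v_p). Step 3 — |x − y|_19 = 19^{-5} = 1/2476099.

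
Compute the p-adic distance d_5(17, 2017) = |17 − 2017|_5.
d_5(17, 2017) = 1/125

Step 1 — x − y = 17 − 2017 = -2000. Step 2 — v_5(-2000) = 3 (factor: -2000 = −(5^3 · 16); the sign does not affect v_p). Step 3 — |x − y|_5 = 5^{-3} = 1/125.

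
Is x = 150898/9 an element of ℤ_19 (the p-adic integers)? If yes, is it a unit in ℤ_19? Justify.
x ∈ ℤ_19 but not a unit; v_19(x) = 3 > 0

ℤ_19 = {x ∈ ℚ_19 : v_19(x) ≥ 0} and ℤ_19^× = {x ∈ ℤ_19 : v_19(x) = 0}. Here v_19(150898/9) = v_19(num) − v_19(den) = 3; compare against these criteria.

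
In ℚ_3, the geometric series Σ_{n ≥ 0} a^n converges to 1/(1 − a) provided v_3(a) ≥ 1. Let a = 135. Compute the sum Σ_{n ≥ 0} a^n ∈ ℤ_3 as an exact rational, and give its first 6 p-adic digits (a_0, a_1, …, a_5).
Σ a^n = 1/(1 − a) = -1/134;  first 6 digits = (1, 0, 0, 2, 1, 0)

v_3(a) = 3 ≥ 1, so the series converges in ℤ_3 to 1/(1 − a) = 1/(1 − 135) = -1/134. Expand this rational in ℤ_3: compute digits iteratively via d_i = x_i mod 3, x_{i+1} = (x_i − d_i)/3. The first 6 digits are (1, 0, 0, 2, 1, 0).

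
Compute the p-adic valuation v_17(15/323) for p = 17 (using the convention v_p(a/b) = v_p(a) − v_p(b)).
v_17(15/323) = -1

Factor powers of 17 from the numerator and denominator of the reduced fraction: 15 = 17^0 · 15 and 323 = 17^1 · 19. Apply v_p(a/b) = v_p(a) − v_p(b): v_17(15/323) = 0 − 1 = -1.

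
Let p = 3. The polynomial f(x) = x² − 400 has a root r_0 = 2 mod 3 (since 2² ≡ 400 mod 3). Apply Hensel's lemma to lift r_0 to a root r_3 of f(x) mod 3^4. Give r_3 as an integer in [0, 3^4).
r_3 = 20 (mod 81)

Hensel's recurrence: r_{i+1} = r_i − f(r_i)·(f′(r_i))^{-1} mod 3^{i+2}, with f′(x) = 2x. Iterate:
  r_0 = 2 (mod 3)
  r_1 = 2 (mod 9)
  r_2 = 20 (mod 27)
  r_3 = 20 (mod 81)
Final: r_3 = 20, and one checks f(r_3) ≡ 0 mod 3^4.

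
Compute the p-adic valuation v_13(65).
v_13(65) = 1

v_13(n) is the largest exponent k such that 13^k divides n. Factor out: 65 = 13^1 · 5. (Sign doesn't affect v_p.) So v_13(65) = 1.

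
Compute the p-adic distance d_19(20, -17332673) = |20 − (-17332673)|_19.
d_19(20, -17332673) = 1/2476099

Step 1 — x − y = 20 − (-17332673) = 17332693. Step 2 — v_19(17332693) = 5 (factor: 17332693 = (19^5 · 7); the sign does not affect v_p). Step 3 — |x − y|_19 = 19^{-5} = 1/2476099.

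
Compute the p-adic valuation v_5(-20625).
v_5(-20625) = 4

v_5(n) is the largest exponent k such that 5^k divides n. Factor out: -20625 = -5^4 · 33. (Sign doesn't affect v_p.) So v_5(-20625) = 4.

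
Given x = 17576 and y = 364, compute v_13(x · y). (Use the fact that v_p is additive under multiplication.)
v_13(6397664) = 4

v_p(x) = 3 (factor: 17576 = 13^3 · 8); v_p(y) = 1 (factor: 364 = 13^1 · 28). Additivity: v_p(xy) = v_p(x) + v_p(y) = 3 + 1 = 4. (Direct check: xy = 6397664 = 13^4 · (224).)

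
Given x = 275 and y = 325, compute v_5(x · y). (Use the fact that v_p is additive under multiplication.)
v_5(89375) = 4

v_p(x) = 2 (factor: 275 = 5^2 · 11); v_p(y) = 2 (factor: 325 = 5^2 · 13). Additivity: v_p(xy) = v_p(x) + v_p(y) = 2 + 2 = 4. (Direct check: xy = 89375 = 5^4 · (143).)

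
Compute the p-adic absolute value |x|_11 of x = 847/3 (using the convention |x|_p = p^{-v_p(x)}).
|847/3|_11 = 1/121

Step 1 — compute v_11(x) by factoring powers of 11 out of the numerator and denominator: v_11(847/3) = 2. Step 2 — apply |x|_p = p^{-v_p(x)} = 11^{-2} = 1/121.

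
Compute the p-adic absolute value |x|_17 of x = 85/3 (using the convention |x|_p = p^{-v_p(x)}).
|85/3|_17 = 1/17

Step 1 — compute v_17(x) by factoring powers of 17 out of the numerator and denominator: v_17(85/3) = 1. Step 2 — apply |x|_p = p^{-v_p(x)} = 17^{-1} = 1/17.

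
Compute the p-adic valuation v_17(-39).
v_17(-39) = 0

v_17(n) is the largest exponent k such that 17^k divides n. Factor out: -39 = -17^0 · 39. (Sign doesn't affect v_p.) So v_17(-39) = 0.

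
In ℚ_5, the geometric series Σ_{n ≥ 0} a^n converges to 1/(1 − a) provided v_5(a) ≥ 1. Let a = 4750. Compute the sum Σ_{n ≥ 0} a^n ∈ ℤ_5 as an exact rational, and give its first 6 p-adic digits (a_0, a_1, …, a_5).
Σ a^n = 1/(1 − a) = -1/4749;  first 6 digits = (1, 0, 0, 3, 2, 1)

v_5(a) = 3 ≥ 1, so the series converges in ℤ_5 to 1/(1 − a) = 1/(1 − 4750) = -1/4749. Expand this rational in ℤ_5: compute digits iteratively via d_i = x_i mod 5, x_{i+1} = (x_i − d_i)/5. The first 6 digits are (1, 0, 0, 3, 2, 1).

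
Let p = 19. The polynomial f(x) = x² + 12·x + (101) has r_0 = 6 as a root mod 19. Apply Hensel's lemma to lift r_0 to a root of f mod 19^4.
r_3 = 19747 (mod 130321)

Hensel: r_{i+1} = r_i − f(r_i)·(f′(r_i))^{-1} mod 19^{i+2}, f′(x) = 2x + 12. Iterate:
  r_0 = 6 (mod 19)
  r_1 = 253 (mod 361)
  r_2 = 6029 (mod 6859)
  r_3 = 19747 (mod 130321)
Final: r = 19747 satisfies f(r) ≡ 0 mod 19^4.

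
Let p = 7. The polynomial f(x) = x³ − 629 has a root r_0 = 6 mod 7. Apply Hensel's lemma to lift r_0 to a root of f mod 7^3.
r_2 = 62 (mod 343)

Hensel: r_{i+1} = r_i − f(r_i)/f′(r_i) mod 7^{i+2}, where f′(x) = 3x². Iterate:
  r_0 = 6 (mod 7)
  r_1 = 13 (mod 49)
  r_2 = 62 (mod 343)
Final: r = 62 with f(r) ≡ 0 mod 7^3.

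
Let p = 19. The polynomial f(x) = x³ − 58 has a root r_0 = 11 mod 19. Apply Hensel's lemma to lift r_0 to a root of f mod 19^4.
r_3 = 1360 (mod 130321)

Hensel: r_{i+1} = r_i − f(r_i)/f′(r_i) mod 19^{i+2}, where f′(x) = 3x². Iterate:
  r_0 = 11 (mod 19)
  r_1 = 277 (mod 361)
  r_2 = 1360 (mod 6859)
  r_3 = 1360 (mod 130321)
Final: r = 1360 with f(r) ≡ 0 mod 19^4.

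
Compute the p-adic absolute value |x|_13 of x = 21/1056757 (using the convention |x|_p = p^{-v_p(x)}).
|21/1056757|_13 = 28561

Step 1 — compute v_13(x) by factoring powers of 13 out of the numerator and denominator: v_13(21/1056757) = -4. Step 2 — apply |x|_p = p^{-v_p(x)} = 13^{4} = 28561.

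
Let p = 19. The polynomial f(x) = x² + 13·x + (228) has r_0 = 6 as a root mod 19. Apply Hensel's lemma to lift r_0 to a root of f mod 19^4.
r_3 = 102473 (mod 130321)

Hensel: r_{i+1} = r_i − f(r_i)·(f′(r_i))^{-1} mod 19^{i+2}, f′(x) = 2x + 13. Iterate:
  r_0 = 6 (mod 19)
  r_1 = 310 (mod 361)
  r_2 = 6447 (mod 6859)
  r_3 = 102473 (mod 130321)
Final: r = 102473 satisfies f(r) ≡ 0 mod 19^4.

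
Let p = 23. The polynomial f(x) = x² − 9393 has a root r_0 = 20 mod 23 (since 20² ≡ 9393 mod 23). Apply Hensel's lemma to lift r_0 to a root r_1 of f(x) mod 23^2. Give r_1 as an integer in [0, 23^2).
r_1 = 20 (mod 529)

Hensel's recurrence: r_{i+1} = r_i − f(r_i)·(f′(r_i))^{-1} mod 23^{i+2}, with f′(x) = 2x. Iterate:
  r_0 = 20 (mod 23)
  r_1 = 20 (mod 529)
Final: r_1 = 20, and one checks f(r_1) ≡ 0 mod 23^2.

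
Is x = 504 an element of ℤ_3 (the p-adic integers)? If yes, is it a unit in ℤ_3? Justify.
x ∈ ℤ_3 but not a unit; v_3(x) = 2 > 0

ℤ_3 = {x ∈ ℚ_3 : v_3(x) ≥ 0} and ℤ_3^× = {x ∈ ℤ_3 : v_3(x) = 0}. Here v_3(504) = v_3(num) − v_3(den) = 2; compare against these criteria.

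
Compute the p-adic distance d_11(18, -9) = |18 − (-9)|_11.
d_11(18, -9) = 1

Step 1 — x − y = 18 − (-9) = 27. Step 2 — v_11(27) = 0 (factor: 27 = (11^0 · 27); the sign does not affect v_p). Step 3 — |x − y|_11 = 11^{0} = 1.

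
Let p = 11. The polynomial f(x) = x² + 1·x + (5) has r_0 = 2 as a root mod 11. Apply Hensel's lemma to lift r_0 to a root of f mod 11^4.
r_3 = 3896 (mod 14641)

Hensel: r_{i+1} = r_i − f(r_i)·(f′(r_i))^{-1} mod 11^{i+2}, f′(x) = 2x + 1. Iterate:
  r_0 = 2 (mod 11)
  r_1 = 24 (mod 121)
  r_2 = 1234 (mod 1331)
  r_3 = 3896 (mod 14641)
Final: r = 3896 satisfies f(r) ≡ 0 mod 11^4.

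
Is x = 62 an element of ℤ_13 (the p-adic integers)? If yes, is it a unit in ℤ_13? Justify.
x ∈ ℤ_13^× (unit); v_13(x) = 0

ℤ_13 = {x ∈ ℚ_13 : v_13(x) ≥ 0} and ℤ_13^× = {x ∈ ℤ_13 : v_13(x) = 0}. Here v_13(62) = v_13(num) − v_13(den) = 0; compare against these criteria.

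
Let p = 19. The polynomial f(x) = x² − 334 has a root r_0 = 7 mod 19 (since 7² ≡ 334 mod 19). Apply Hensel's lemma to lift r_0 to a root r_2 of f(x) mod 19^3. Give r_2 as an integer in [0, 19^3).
r_2 = 1755 (mod 6859)

Hensel's recurrence: r_{i+1} = r_i − f(r_i)·(f′(r_i))^{-1} mod 19^{i+2}, with f′(x) = 2x. Iterate:
  r_0 = 7 (mod 19)
  r_1 = 311 (mod 361)
  r_2 = 1755 (mod 6859)
Final: r_2 = 1755, and one checks f(r_2) ≡ 0 mod 19^3.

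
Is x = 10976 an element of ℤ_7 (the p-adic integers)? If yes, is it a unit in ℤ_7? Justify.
x ∈ ℤ_7 but not a unit; v_7(x) = 3 > 0

ℤ_7 = {x ∈ ℚ_7 : v_7(x) ≥ 0} and ℤ_7^× = {x ∈ ℤ_7 : v_7(x) = 0}. Here v_7(10976) = v_7(num) − v_7(den) = 3; compare against these criteria.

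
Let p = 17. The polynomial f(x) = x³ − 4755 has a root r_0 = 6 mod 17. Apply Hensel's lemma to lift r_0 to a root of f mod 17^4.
r_3 = 28651 (mod 83521)

Hensel: r_{i+1} = r_i − f(r_i)/f′(r_i) mod 17^{i+2}, where f′(x) = 3x². Iterate:
  r_0 = 6 (mod 17)
  r_1 = 40 (mod 289)
  r_2 = 4086 (mod 4913)
  r_3 = 28651 (mod 83521)
Final: r = 28651 with f(r) ≡ 0 mod 17^4.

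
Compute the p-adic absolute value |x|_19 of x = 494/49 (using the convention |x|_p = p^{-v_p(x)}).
|494/49|_19 = 1/19

Step 1 — compute v_19(x) by factoring powers of 19 out of the numerator and denominator: v_19(494/49) = 1. Step 2 — apply |x|_p = p^{-v_p(x)} = 19^{-1} = 1/19.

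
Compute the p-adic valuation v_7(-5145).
v_7(-5145) = 3

v_7(n) is the largest exponent k such that 7^k divides n. Factor out: -5145 = -7^3 · 15. (Sign doesn't affect v_p.) So v_7(-5145) = 3.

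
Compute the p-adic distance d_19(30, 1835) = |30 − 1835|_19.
d_19(30, 1835) = 1/361

Step 1 — x − y = 30 − 1835 = -1805. Step 2 — v_19(-1805) = 2 (factor: -1805 = −(19^2 · 5); the sign does not affect v_p). Step 3 — |x − y|_19 = 19^{-2} = 1/361.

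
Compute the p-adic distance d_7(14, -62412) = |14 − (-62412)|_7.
d_7(14, -62412) = 1/2401

Step 1 — x − y = 14 − (-62412) = 62426. Step 2 — v_7(62426) = 4 (factor: 62426 = (7^4 · 26); the sign does not affect v_p). Step 3 — |x − y|_7 = 7^{-4} = 1/2401.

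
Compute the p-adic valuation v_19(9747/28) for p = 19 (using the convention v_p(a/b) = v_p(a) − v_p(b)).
v_19(9747/28) = 2

Factor powers of 19 from the numerator and denominator of the reduced fraction: 9747 = 19^2 · 27 and 28 = 19^0 · 28. Apply v_p(a/b) = v_p(a) − v_p(b): v_19(9747/28) = 2 − 0 = 2.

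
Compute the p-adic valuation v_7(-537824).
v_7(-537824) = 5

v_7(n) is the largest exponent k such that 7^k divides n. Factor out: -537824 = -7^5 · 32. (Sign doesn't affect v_p.) So v_7(-537824) = 5.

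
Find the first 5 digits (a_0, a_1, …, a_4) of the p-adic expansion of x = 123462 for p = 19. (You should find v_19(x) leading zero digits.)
(a_0, …, a_4) = (0, 0, 0, 18, 0)

v_19(123462) = 3, so a_0 = ... = a_2 = 0. Factor out: x = 19^3 · u with u = 18 a unit in ℤ_19. Expand u iteratively via a_{v+i} = u_i mod 19, u_{i+1} = (u_i − a_{v+i})/19:
  u_0 = 18;  a_3 = 18;  u_1 = (u_0 − 18)/19 = 0
  u_1 = 0;  a_4 = 0;  u_2 = (u_1 − 0)/19 = 0
Digits: (0, 0, 0, 18, 0).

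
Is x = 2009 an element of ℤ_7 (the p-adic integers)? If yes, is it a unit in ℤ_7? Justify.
x ∈ ℤ_7 but not a unit; v_7(x) = 2 > 0

ℤ_7 = {x ∈ ℚ_7 : v_7(x) ≥ 0} and ℤ_7^× = {x ∈ ℤ_7 : v_7(x) = 0}. Here v_7(2009) = v_7(num) − v_7(den) = 2; compare against these criteria.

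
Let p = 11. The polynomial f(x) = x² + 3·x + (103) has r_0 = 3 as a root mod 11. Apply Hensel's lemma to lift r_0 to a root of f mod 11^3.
r_2 = 729 (mod 1331)

Hensel: r_{i+1} = r_i − f(r_i)·(f′(r_i))^{-1} mod 11^{i+2}, f′(x) = 2x + 3. Iterate:
  r_0 = 3 (mod 11)
  r_1 = 3 (mod 121)
  r_2 = 729 (mod 1331)
Final: r = 729 satisfies f(r) ≡ 0 mod 11^3.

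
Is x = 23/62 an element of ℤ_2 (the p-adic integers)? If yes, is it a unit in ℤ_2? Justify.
x ∉ ℤ_2 (v_2(x) = -1 < 0)

ℤ_2 = {x ∈ ℚ_2 : v_2(x) ≥ 0} and ℤ_2^× = {x ∈ ℤ_2 : v_2(x) = 0}. Here v_2(23/62) = v_2(num) − v_2(den) = -1; compare against these criteria.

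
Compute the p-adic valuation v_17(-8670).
v_17(-8670) = 2

v_17(n) is the largest exponent k such that 17^k divides n. Factor out: -8670 = -17^2 · 30. (Sign doesn't affect v_p.) So v_17(-8670) = 2.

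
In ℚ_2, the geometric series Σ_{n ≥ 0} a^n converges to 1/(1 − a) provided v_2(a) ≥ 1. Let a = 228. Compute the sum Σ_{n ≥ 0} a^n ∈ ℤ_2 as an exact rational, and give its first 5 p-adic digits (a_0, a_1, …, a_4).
Σ a^n = 1/(1 − a) = -1/227;  first 5 digits = (1, 0, 1, 0, 1)

v_2(a) = 2 ≥ 1, so the series converges in ℤ_2 to 1/(1 − a) = 1/(1 − 228) = -1/227. Expand this rational in ℤ_2: compute digits iteratively via d_i = x_i mod 2, x_{i+1} = (x_i − d_i)/2. The first 5 digits are (1, 0, 1, 0, 1).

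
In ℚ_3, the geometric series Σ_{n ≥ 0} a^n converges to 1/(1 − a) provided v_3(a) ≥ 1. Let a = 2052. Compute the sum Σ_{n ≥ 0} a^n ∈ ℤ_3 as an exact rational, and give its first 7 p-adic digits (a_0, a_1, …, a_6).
Σ a^n = 1/(1 − a) = -1/2051;  first 7 digits = (1, 0, 0, 1, 1, 2, 0)

v_3(a) = 3 ≥ 1, so the series converges in ℤ_3 to 1/(1 − a) = 1/(1 − 2052) = -1/2051. Expand this rational in ℤ_3: compute digits iteratively via d_i = x_i mod 3, x_{i+1} = (x_i − d_i)/3. The first 7 digits are (1, 0, 0, 1, 1, 2, 0).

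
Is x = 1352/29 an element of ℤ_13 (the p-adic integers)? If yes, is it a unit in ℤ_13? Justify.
x ∈ ℤ_13 but not a unit; v_13(x) = 2 > 0

ℤ_13 = {x ∈ ℚ_13 : v_13(x) ≥ 0} and ℤ_13^× = {x ∈ ℤ_13 : v_13(x) = 0}. Here v_13(1352/29) = v_13(num) − v_13(den) = 2; compare against these criteria.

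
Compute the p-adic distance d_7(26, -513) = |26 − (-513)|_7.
d_7(26, -513) = 1/49

Step 1 — x − y = 26 − (-513) = 539. Step 2 — v_7(539) = 2 (factor: 539 = (7^2 · 11); the sign does not affect v_p). Step 3 — |x − y|_7 = 7^{-2} = 1/49.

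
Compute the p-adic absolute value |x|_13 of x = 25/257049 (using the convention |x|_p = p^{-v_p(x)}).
|25/257049|_13 = 28561

Step 1 — compute v_13(x) by factoring powers of 13 out of the numerator and denominator: v_13(25/257049) = -4. Step 2 — apply |x|_p = p^{-v_p(x)} = 13^{4} = 28561.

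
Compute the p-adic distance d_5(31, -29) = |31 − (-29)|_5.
d_5(31, -29) = 1/5

Step 1 — x − y = 31 − (-29) = 60. Step 2 — v_5(60) = 1 (factor: 60 = (5^1 · 12); the sign does not affect v_p). Step 3 — |x − y|_5 = 5^{-1} = 1/5.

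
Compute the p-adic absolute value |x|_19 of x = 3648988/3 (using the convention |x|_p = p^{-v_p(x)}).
|3648988/3|_19 = 1/130321

Step 1 — compute v_19(x) by factoring powers of 19 out of the numerator and denominator: v_19(3648988/3) = 4. Step 2 — apply |x|_p = p^{-v_p(x)} = 19^{-4} = 1/130321.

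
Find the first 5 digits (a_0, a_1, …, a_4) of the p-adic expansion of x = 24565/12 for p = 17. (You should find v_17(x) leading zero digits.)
(a_0, …, a_4) = (0, 0, 0, 16, 9)

v_17(24565/12) = 3, so a_0 = ... = a_2 = 0. Factor out: x = 17^3 · u with u = 5/12 a unit in ℤ_17. Expand u iteratively via a_{v+i} = u_i mod 17, u_{i+1} = (u_i − a_{v+i})/17:
  u_0 = 5/12;  a_3 = 16;  u_1 = (u_0 − 16)/17 = -11/12
  u_1 = -11/12;  a_4 = 9;  u_2 = (u_1 − 9)/17 = -7/12
Digits: (0, 0, 0, 16, 9).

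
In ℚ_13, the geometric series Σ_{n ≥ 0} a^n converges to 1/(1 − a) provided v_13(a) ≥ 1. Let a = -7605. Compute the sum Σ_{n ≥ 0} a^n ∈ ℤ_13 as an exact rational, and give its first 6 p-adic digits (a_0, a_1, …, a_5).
Σ a^n = 1/(1 − a) = 1/7606;  first 6 digits = (1, 0, 7, 9, 9, 12)

v_13(a) = 2 ≥ 1, so the series converges in ℤ_13 to 1/(1 − a) = 1/(1 − (-7605)) = 1/7606. Expand this rational in ℤ_13: compute digits iteratively via d_i = x_i mod 13, x_{i+1} = (x_i − d_i)/13. The first 6 digits are (1, 0, 7, 9, 9, 12).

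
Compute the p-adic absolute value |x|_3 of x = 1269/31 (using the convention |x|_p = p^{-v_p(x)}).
|1269/31|_3 = 1/27

Step 1 — compute v_3(x) by factoring powers of 3 out of the numerator and denominator: v_3(1269/31) = 3. Step 2 — apply |x|_p = p^{-v_p(x)} = 3^{-3} = 1/27.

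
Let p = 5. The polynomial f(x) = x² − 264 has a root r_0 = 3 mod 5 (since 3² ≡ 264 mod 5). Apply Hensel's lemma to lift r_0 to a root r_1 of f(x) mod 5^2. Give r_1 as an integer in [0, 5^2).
r_1 = 8 (mod 25)

Hensel's recurrence: r_{i+1} = r_i − f(r_i)·(f′(r_i))^{-1} mod 5^{i+2}, with f′(x) = 2x. Iterate:
  r_0 = 3 (mod 5)
  r_1 = 8 (mod 25)
Final: r_1 = 8, and one checks f(r_1) ≡ 0 mod 5^2.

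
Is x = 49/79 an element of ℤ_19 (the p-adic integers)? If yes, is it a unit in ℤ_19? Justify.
x ∈ ℤ_19^× (unit); v_19(x) = 0

ℤ_19 = {x ∈ ℚ_19 : v_19(x) ≥ 0} and ℤ_19^× = {x ∈ ℤ_19 : v_19(x) = 0}. Here v_19(49/79) = v_19(num) − v_19(den) = 0; compare against these criteria.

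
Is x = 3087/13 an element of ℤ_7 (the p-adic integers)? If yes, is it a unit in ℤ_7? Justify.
x ∈ ℤ_7 but not a unit; v_7(x) = 3 > 0

ℤ_7 = {x ∈ ℚ_7 : v_7(x) ≥ 0} and ℤ_7^× = {x ∈ ℤ_7 : v_7(x) = 0}. Here v_7(3087/13) = v_7(num) − v_7(den) = 3; compare against these criteria.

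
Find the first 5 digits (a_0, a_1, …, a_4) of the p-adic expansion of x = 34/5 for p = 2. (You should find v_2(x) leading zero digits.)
(a_0, …, a_4) = (0, 1, 0, 1, 1)

v_2(34/5) = 1, so a_0 = ... = a_0 = 0. Factor out: x = 2^1 · u with u = 17/5 a unit in ℤ_2. Expand u iteratively via a_{v+i} = u_i mod 2, u_{i+1} = (u_i − a_{v+i})/2:
  u_0 = 17/5;  a_1 = 1;  u_1 = (u_0 − 1)/2 = 6/5
  u_1 = 6/5;  a_2 = 0;  u_2 = (u_1 − 0)/2 = 3/5
  u_2 = 3/5;  a_3 = 1;  u_3 = (u_2 − 1)/2 = -1/5
  u_3 = -1/5;  a_4 = 1;  u_4 = (u_3 − 1)/2 = -3/5
Digits: (0, 1, 0, 1, 1).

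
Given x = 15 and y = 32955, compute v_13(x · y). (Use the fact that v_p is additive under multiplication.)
v_13(494325) = 3

v_p(x) = 0 (factor: 15 = 13^0 · 15); v_p(y) = 3 (factor: 32955 = 13^3 · 15). Additivity: v_p(xy) = v_p(x) + v_p(y) = 0 + 3 = 3. (Direct check: xy = 494325 = 13^3 · (225).)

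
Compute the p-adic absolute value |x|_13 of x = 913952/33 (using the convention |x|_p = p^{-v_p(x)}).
|913952/33|_13 = 1/28561

Step 1 — compute v_13(x) by factoring powers of 13 out of the numerator and denominator: v_13(913952/33) = 4. Step 2 — apply |x|_p = p^{-v_p(x)} = 13^{-4} = 1/28561.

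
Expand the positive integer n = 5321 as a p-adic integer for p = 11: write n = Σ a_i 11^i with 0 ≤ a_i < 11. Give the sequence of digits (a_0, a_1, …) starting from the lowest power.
(a_0, a_1, …) = (8, 10, 10, 3)

Repeated division by 11 gives the digits low-to-high: 5321 = 8 + 10·11^1 + 10·11^2 + 3·11^3. Digit sequence: (8, 10, 10, 3).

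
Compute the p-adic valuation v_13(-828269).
v_13(-828269) = 4

v_13(n) is the largest exponent k such that 13^k divides n. Factor out: -828269 = -13^4 · 29. (Sign doesn't affect v_p.) So v_13(-828269) = 4.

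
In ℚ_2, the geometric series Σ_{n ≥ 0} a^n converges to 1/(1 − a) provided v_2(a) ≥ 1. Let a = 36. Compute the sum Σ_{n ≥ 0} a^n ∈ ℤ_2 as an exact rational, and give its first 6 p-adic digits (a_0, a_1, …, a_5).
Σ a^n = 1/(1 − a) = -1/35;  first 6 digits = (1, 0, 1, 0, 1, 1)

v_2(a) = 2 ≥ 1, so the series converges in ℤ_2 to 1/(1 − a) = 1/(1 − 36) = -1/35. Expand this rational in ℤ_2: compute digits iteratively via d_i = x_i mod 2, x_{i+1} = (x_i − d_i)/2. The first 6 digits are (1, 0, 1, 0, 1, 1).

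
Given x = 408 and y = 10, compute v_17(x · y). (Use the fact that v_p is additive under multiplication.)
v_17(4080) = 1

v_p(x) = 1 (factor: 408 = 17^1 · 24); v_p(y) = 0 (factor: 10 = 17^0 · 10). Additivity: v_p(xy) = v_p(x) + v_p(y) = 1 + 0 = 1. (Direct check: xy = 4080 = 17^1 · (240).)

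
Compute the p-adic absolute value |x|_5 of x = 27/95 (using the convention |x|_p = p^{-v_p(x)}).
|27/95|_5 = 5

Step 1 — compute v_5(x) by factoring powers of 5 out of the numerator and denominator: v_5(27/95) = -1. Step 2 — apply |x|_p = p^{-v_p(x)} = 5^{1} = 5.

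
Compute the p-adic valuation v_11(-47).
v_11(-47) = 0

v_11(n) is the largest exponent k such that 11^k divides n. Factor out: -47 = -11^0 · 47. (Sign doesn't affect v_p.) So v_11(-47) = 0.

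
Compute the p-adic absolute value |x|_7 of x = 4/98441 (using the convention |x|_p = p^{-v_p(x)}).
|4/98441|_7 = 2401

Step 1 — compute v_7(x) by factoring powers of 7 out of the numerator and denominator: v_7(4/98441) = -4. Step 2 — apply |x|_p = p^{-v_p(x)} = 7^{4} = 2401.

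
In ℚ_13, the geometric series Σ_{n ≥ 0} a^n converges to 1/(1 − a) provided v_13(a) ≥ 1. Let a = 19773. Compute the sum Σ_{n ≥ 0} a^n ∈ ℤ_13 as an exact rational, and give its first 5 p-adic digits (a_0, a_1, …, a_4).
Σ a^n = 1/(1 − a) = -1/19772;  first 5 digits = (1, 0, 0, 9, 0)

v_13(a) = 3 ≥ 1, so the series converges in ℤ_13 to 1/(1 − a) = 1/(1 − 19773) = -1/19772. Expand this rational in ℤ_13: compute digits iteratively via d_i = x_i mod 13, x_{i+1} = (x_i − d_i)/13. The first 5 digits are (1, 0, 0, 9, 0).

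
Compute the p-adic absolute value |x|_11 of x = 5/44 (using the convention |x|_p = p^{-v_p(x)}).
|5/44|_11 = 11

Step 1 — compute v_11(x) by factoring powers of 11 out of the numerator and denominator: v_11(5/44) = -1. Step 2 — apply |x|_p = p^{-v_p(x)} = 11^{1} = 11.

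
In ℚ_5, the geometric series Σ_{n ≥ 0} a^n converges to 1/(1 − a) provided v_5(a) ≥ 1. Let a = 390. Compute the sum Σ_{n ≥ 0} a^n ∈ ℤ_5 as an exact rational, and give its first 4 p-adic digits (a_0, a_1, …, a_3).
Σ a^n = 1/(1 − a) = -1/389;  first 4 digits = (1, 3, 4, 1)

v_5(a) = 1 ≥ 1, so the series converges in ℤ_5 to 1/(1 − a) = 1/(1 − 390) = -1/389. Expand this rational in ℤ_5: compute digits iteratively via d_i = x_i mod 5, x_{i+1} = (x_i − d_i)/5. The first 4 digits are (1, 3, 4, 1).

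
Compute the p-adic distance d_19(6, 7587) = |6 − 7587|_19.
d_19(6, 7587) = 1/361

Step 1 — x − y = 6 − 7587 = -7581. Step 2 — v_19(-7581) = 2 (factor: -7581 = −(19^2 · 21); the sign does not affect v_p). Step 3 — |x − y|_19 = 19^{-2} = 1/361.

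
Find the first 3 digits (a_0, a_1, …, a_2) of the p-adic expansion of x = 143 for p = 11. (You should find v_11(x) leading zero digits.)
(a_0, …, a_2) = (0, 2, 1)

v_11(143) = 1, so a_0 = ... = a_0 = 0. Factor out: x = 11^1 · u with u = 13 a unit in ℤ_11. Expand u iteratively via a_{v+i} = u_i mod 11, u_{i+1} = (u_i − a_{v+i})/11:
  u_0 = 13;  a_1 = 2;  u_1 = (u_0 − 2)/11 = 1
  u_1 = 1;  a_2 = 1;  u_2 = (u_1 − 1)/11 = 0
Digits: (0, 2, 1).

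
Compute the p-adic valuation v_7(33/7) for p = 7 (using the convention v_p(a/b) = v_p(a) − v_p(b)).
v_7(33/7) = -1

Factor powers of 7 from the numerator and denominator of the reduced fraction: 33 = 7^0 · 33 and 7 = 7^1 · 1. Apply v_p(a/b) = v_p(a) − v_p(b): v_7(33/7) = 0 − 1 = -1.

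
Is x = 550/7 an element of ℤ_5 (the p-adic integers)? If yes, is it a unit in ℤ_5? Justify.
x ∈ ℤ_5 but not a unit; v_5(x) = 2 > 0

ℤ_5 = {x ∈ ℚ_5 : v_5(x) ≥ 0} and ℤ_5^× = {x ∈ ℤ_5 : v_5(x) = 0}. Here v_5(550/7) = v_5(num) − v_5(den) = 2; compare against these criteria.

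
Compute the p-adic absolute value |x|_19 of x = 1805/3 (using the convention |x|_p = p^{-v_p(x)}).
|1805/3|_19 = 1/361

Step 1 — compute v_19(x) by factoring powers of 19 out of the numerator and denominator: v_19(1805/3) = 2. Step 2 — apply |x|_p = p^{-v_p(x)} = 19^{-2} = 1/361.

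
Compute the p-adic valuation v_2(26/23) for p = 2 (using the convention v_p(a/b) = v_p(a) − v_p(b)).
v_2(26/23) = 1

Factor powers of 2 from the numerator and denominator of the reduced fraction: 26 = 2^1 · 13 and 23 = 2^0 · 23. Apply v_p(a/b) = v_p(a) − v_p(b): v_2(26/23) = 1 − 0 = 1.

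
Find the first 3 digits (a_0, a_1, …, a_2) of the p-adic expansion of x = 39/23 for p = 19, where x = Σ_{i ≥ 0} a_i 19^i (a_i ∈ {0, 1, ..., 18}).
(a_0, …, a_2) = (5, 18, 4)

v_19(39/23) = 0 (numerator and denominator both coprime to 19), so x ∈ ℤ_19^×. Compute digits iteratively via a_i = x_i mod 19, x_{i+1} = (x_i − a_i)/19, with x_0 = x:
  x_0 = 39/23;  a_0 = 5;  x_1 = (x_0 − 5)/19 = -4/23
  x_1 = -4/23;  a_1 = 18;  x_2 = (x_1 − 18)/19 = -22/23
  x_2 = -22/23;  a_2 = 4;  x_3 = (x_2 − 4)/19 = -6/23
Digits: (5, 18, 4).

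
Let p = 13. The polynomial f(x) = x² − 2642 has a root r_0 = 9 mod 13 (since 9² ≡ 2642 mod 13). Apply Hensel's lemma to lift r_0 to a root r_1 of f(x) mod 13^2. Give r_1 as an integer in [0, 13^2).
r_1 = 48 (mod 169)

Hensel's recurrence: r_{i+1} = r_i − f(r_i)·(f′(r_i))^{-1} mod 13^{i+2}, with f′(x) = 2x. Iterate:
  r_0 = 9 (mod 13)
  r_1 = 48 (mod 169)
Final: r_1 = 48, and one checks f(r_1) ≡ 0 mod 13^2.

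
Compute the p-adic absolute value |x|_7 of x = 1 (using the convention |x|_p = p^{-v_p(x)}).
|1|_7 = 1

Step 1 — compute v_7(x) by factoring powers of 7 out of the numerator and denominator: v_7(1) = 0. Step 2 — apply |x|_p = p^{-v_p(x)} = 7^{0} = 1.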